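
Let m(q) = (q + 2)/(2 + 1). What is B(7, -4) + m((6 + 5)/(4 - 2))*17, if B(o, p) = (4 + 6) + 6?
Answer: 117/2 ≈ 58.500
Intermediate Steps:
B(o, p) = 16 (B(o, p) = 10 + 6 = 16)
m(q) = ⅔ + q/3 (m(q) = (2 + q)/3 = (2 + q)*(⅓) = ⅔ + q/3)
B(7, -4) + m((6 + 5)/(4 - 2))*17 = 16 + (⅔ + ((6 + 5)/(4 - 2))/3)*17 = 16 + (⅔ + (11/2)/3)*17 = 16 + (⅔ + (11*(½))/3)*17 = 16 + (⅔ + (⅓)*(11/2))*17 = 16 + (⅔ + 11/6)*17 = 16 + (5/2)*17 = 16 + 85/2 = 117/2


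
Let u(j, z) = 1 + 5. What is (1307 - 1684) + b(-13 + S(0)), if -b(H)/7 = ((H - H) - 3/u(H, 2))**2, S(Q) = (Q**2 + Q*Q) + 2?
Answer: -1515/4 ≈ -378.75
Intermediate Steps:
u(j, z) = 6
S(Q) = 2 + 2*Q**2 (S(Q) = (Q**2 + Q**2) + 2 = 2*Q**2 + 2 = 2 + 2*Q**2)
b(H) = -7/4 (b(H) = -7*((H - H) - 3/6)**2 = -7*(0 - 3*1/6)**2 = -7*(0 - 1/2)**2 = -7*(-1/2)**2 = -7*1/4 = -7/4)
(1307 - 1684) + b(-13 + S(0)) = (1307 - 1684) - 7/4 = -377 - 7/4 = -1515/4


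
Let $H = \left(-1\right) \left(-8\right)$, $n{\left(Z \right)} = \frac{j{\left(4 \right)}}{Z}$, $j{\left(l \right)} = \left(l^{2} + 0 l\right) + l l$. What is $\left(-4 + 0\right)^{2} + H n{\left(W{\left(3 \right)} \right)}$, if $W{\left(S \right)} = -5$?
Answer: $- \frac{176}{5} \approx -35.2$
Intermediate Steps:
$j{\left(l \right)} = 2 l^{2}$ ($j{\left(l \right)} = \left(l^{2} + 0\right) + l^{2} = l^{2} + l^{2} = 2 l^{2}$)
$n{\left(Z \right)} = \frac{32}{Z}$ ($n{\left(Z \right)} = \frac{2 \cdot 4^{2}}{Z} = \frac{2 \cdot 16}{Z} = \frac{32}{Z}$)
$H = 8$
$\left(-4 + 0\right)^{2} + H n{\left(W{\left(3 \right)} \right)} = \left(-4 + 0\right)^{2} + 8 \frac{32}{-5} = \left(-4\right)^{2} + 8 \cdot 32 \left(- \frac{1}{5}\right) = 16 + 8 \left(- \frac{32}{5}\right) = 16 - \frac{256}{5} = - \frac{176}{5}$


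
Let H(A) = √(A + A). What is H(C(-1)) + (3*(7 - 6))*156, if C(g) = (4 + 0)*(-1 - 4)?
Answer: 468 + 2*I*√10 ≈ 468.0 + 6.3246*I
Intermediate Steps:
C(g) = -20 (C(g) = 4*(-5) = -20)
H(A) = √2*√A (H(A) = √(2*A) = √2*√A)
H(C(-1)) + (3*(7 - 6))*156 = √2*√(-20) + (3*(7 - 6))*156 = √2*(2*I*√5) + (3*1)*156 = 2*I*√10 + 3*156 = 2*I*√10 + 468 = 468 + 2*I*√10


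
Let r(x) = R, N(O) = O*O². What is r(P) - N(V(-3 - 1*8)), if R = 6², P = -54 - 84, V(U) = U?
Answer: 1367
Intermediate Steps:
N(O) = O³
P = -138
R = 36
r(x) = 36
r(P) - N(V(-3 - 1*8)) = 36 - (-3 - 1*8)³ = 36 - (-3 - 8)³ = 36 - 1*(-11)³ = 36 - 1*(-1331) = 36 + 1331 = 1367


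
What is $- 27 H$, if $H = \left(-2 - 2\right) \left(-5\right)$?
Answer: $-540$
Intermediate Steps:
$H = 20$ ($H = \left(-4\right) \left(-5\right) = 20$)
$- 27 H = \left(-27\right) 20 = -540$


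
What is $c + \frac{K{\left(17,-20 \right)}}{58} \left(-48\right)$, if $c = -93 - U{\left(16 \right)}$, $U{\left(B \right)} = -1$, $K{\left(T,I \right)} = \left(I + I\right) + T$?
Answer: $- \frac{2116}{29} \approx -72.966$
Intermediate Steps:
$K{\left(T,I \right)} = T + 2 I$ ($K{\left(T,I \right)} = 2 I + T = T + 2 I$)
$c = -92$ ($c = -93 - -1 = -93 + 1 = -92$)
$c + \frac{K{\left(17,-20 \right)}}{58} \left(-48\right) = -92 + \frac{17 + 2 \left(-20\right)}{58} \left(-48\right) = -92 + \left(17 - 40\right) \frac{1}{58} \left(-48\right) = -92 + \left(-23\right) \frac{1}{58} \left(-48\right) = -92 - - \frac{552}{29} = -92 + \frac{552}{29} = - \frac{2116}{29}$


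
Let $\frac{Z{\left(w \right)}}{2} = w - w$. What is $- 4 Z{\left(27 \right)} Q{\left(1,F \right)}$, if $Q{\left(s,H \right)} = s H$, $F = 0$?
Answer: $0$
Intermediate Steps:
$Z{\left(w \right)} = 0$ ($Z{\left(w \right)} = 2 \left(w - w\right) = 2 \cdot 0 = 0$)
$Q{\left(s,H \right)} = H s$
$- 4 Z{\left(27 \right)} Q{\left(1,F \right)} = \left(-4\right) 0 \cdot 0 \cdot 1 = 0 \cdot 0 = 0$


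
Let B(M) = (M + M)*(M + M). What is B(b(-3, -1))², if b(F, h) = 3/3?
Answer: 16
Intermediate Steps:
b(F, h) = 1 (b(F, h) = 3*(⅓) = 1)
B(M) = 4*M² (B(M) = (2*M)*(2*M) = 4*M²)
B(b(-3, -1))² = (4*1²)² = (4*1)² = 4² = 16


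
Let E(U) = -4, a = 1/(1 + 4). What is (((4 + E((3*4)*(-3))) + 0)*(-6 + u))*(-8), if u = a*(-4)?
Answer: 0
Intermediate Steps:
a = ⅕ (a = 1/5 = ⅕ ≈ 0.20000)
u = -⅘ (u = (⅕)*(-4) = -⅘ ≈ -0.80000)
(((4 + E((3*4)*(-3))) + 0)*(-6 + u))*(-8) = (((4 - 4) + 0)*(-6 - ⅘))*(-8) = ((0 + 0)*(-34/5))*(-8) = (0*(-34/5))*(-8) = 0*(-8) = 0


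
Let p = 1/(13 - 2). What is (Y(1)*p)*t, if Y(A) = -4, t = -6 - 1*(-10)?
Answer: -16/11 ≈ -1.4545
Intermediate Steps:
t = 4 (t = -6 + 10 = 4)
p = 1/11 ≈ 0.090909
(Y(1)*p)*t = -4*1/11*4 = -4/11*4 = -16/11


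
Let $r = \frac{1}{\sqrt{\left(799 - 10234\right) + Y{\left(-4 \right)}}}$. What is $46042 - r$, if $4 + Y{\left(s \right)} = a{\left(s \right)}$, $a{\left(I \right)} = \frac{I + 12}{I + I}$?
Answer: $46042 + \frac{i \sqrt{590}}{2360} \approx 46042.0 + 0.010292 i$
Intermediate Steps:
$a{\left(I \right)} = \frac{12 + I}{2 I}$
$Y{\left(s \right)} = -4 + \frac{12 + s}{2 s}$
$r = - \frac{i \sqrt{590}}{2360}$ ($r = \frac{1}{\sqrt{\left(799 - 10234\right) - \left(\frac{7}{2} - \frac{6}{-4}\right)}} = \frac{1}{\sqrt{\left(799 - 10234\right) + \left(- \frac{7}{2} + 6 \left(- \frac{1}{4}\right)\right)}} = \frac{1}{\sqrt{-9435 - 5}} = \frac{1}{\sqrt{-9440}} = \frac{1}{4 i \sqrt{590}} = - \frac{i \sqrt{590}}{2360} \approx - 0.010292 i$)
$46042 - r = 46042 - - \frac{i \sqrt{590}}{2360} = 46042 + \frac{i \sqrt{590}}{2360}$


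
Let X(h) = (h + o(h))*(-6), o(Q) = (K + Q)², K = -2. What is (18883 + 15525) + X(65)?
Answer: 10204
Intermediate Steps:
o(Q) = (-2 + Q)²
X(h) = -6*h - 6*(-2 + h)² (X(h) = (h + (-2 + h)²)*(-6) = -6*h - 6*(-2 + h)²)
(18883 + 15525) + X(65) = (18883 + 15525) + (-6*65 - 6*(-2 + 65)²) = 34408 + (-390 - 6*63²) = 34408 + (-390 - 6*3969) = 34408 + (-390 - 23814) = 34408 - 24204 = 10204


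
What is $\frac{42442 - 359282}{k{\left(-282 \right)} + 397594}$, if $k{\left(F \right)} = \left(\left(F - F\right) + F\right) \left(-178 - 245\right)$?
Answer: $- \frac{7921}{12922} \approx -0.61299$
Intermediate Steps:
$k{\left(F \right)} = - 423 F$ ($k{\left(F \right)} = \left(0 + F\right) \left(-423\right) = F \left(-423\right) = - 423 F$)
$\frac{42442 - 359282}{k{\left(-282 \right)} + 397594} = \frac{42442 - 359282}{\left(-423\right) \left(-282\right) + 397594} = - \frac{316840}{119286 + 397594} = - \frac{316840}{516880} = \left(-316840\right) \frac{1}{516880} = - \frac{7921}{12922}$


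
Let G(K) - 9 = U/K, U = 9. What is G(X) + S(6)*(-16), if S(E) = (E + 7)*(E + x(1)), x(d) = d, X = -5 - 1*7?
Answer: -5791/4 ≈ -1447.8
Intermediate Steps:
X = -12 (X = -5 - 7 = -12)
G(K) = 9 + 9/K
S(E) = (1 + E)*(7 + E) (S(E) = (E + 7)*(E + 1) = (7 + E)*(1 + E) = (1 + E)*(7 + E))
G(X) + S(6)*(-16) = (9 + 9/(-12)) + (7 + 6² + 8*6)*(-16) = (9 + 9*(-1/12)) + (7 + 36 + 48)*(-16) = (9 - ¾) + 91*(-16) = 33/4 - 1456 = -5791/4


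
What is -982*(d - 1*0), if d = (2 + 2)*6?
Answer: -23568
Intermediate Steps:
d = 24 (d = 4*6 = 24)
-982*(d - 1*0) = -982*(24 - 1*0) = -982*(24 + 0) = -982*24 = -23568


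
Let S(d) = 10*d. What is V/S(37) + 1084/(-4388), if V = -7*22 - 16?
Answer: -28676/40589 ≈ -0.70650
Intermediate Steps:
V = -170 (V = -154 - 16 = -170)
V/S(37) + 1084/(-4388) = -170/(10*37) + 1084/(-4388) = -170/370 + 1084*(-1/4388) = -170*1/370 - 271/1097 = -17/37 - 271/1097 = -28676/40589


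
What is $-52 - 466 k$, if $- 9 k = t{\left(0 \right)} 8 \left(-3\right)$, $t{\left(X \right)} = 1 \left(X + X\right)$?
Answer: $-52$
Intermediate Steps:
$t{\left(X \right)} = 2 X$ ($t{\left(X \right)} = 1 \cdot 2 X = 2 X$)
$k = 0$ ($k = - \frac{2 \cdot 0 \cdot 8 \left(-3\right)}{9} = - \frac{0 \cdot 8 \left(-3\right)}{9} = - \frac{0 \left(-3\right)}{9} = \left(- \frac{1}{9}\right) 0 = 0$)
$-52 - 466 k = -52 - 0 = -52 + 0 = -52$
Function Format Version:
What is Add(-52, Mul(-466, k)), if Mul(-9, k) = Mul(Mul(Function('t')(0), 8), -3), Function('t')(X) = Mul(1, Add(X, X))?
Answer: -52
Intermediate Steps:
Function('t')(X) = Mul(2, X) (Function('t')(X) = Mul(1, Mul(2, X)) = Mul(2, X))
k = 0 (k = Mul(Rational(-1, 9), Mul(Mul(Mul(2, 0), 8), -3)) = Mul(Rational(-1, 9), Mul(Mul(0, 8), -3)) = Mul(Rational(-1, 9), Mul(0, -3)) = Mul(Rational(-1, 9), 0) = 0)
Add(-52, Mul(-466, k)) = Add(-52, Mul(-466, 0)) = Add(-52, 0) = -52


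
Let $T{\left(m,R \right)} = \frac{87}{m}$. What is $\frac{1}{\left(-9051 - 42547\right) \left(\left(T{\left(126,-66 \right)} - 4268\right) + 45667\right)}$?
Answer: $- \frac{21}{44858965813} \approx -4.6813 \cdot 10^{-10}$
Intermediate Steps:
$\frac{1}{\left(-9051 - 42547\right) \left(\left(T{\left(126,-66 \right)} - 4268\right) + 45667\right)} = \frac{1}{\left(-9051 - 42547\right) \left(\left(\frac{87}{126} - 4268\right) + 45667\right)} = \frac{1}{\left(-51598\right) \left(\left(87 \cdot \frac{1}{126} - 4268\right) + 45667\right)} = \frac{1}{\left(-51598\right) \left(\left(\frac{29}{42} - 4268\right) + 45667\right)} = \frac{1}{\left(-51598\right) \left(- \frac{179227}{42} + 45667\right)} = \frac{1}{\left(-51598\right) \frac{1738787}{42}} = \frac{1}{- \frac{44858965813}{21}} = - \frac{21}{44858965813}$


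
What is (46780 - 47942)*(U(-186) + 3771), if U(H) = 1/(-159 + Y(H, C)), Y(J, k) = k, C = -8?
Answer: -731776472/167 ≈ -4.3819e+6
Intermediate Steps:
U(H) = -1/167 (U(H) = 1/(-159 - 8) = 1/(-167) = -1/167)
(46780 - 47942)*(U(-186) + 3771) = (46780 - 47942)*(-1/167 + 3771) = -1162*629756/167 = -731776472/167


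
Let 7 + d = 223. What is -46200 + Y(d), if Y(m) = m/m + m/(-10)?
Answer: -231103/5 ≈ -46221.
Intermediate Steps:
d = 216 (d = -7 + 223 = 216)
Y(m) = 1 - m/10 (Y(m) = 1 + m*(-⅒) = 1 - m/10)
-46200 + Y(d) = -46200 + (1 - ⅒*216) = -46200 + (1 - 108/5) = -46200 - 103/5 = -231103/5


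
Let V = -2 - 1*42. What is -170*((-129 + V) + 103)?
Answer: 11900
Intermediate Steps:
V = -44 (V = -2 - 42 = -44)
-170*((-129 + V) + 103) = -170*((-129 - 44) + 103) = -170*(-173 + 103) = -170*(-70) = 11900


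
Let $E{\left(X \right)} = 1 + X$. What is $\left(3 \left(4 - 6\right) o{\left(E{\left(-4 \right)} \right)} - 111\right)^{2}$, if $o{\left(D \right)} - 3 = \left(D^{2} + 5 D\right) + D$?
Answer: $5625$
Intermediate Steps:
$o{\left(D \right)} = 3 + D^{2} + 6 D$ ($o{\left(D \right)} = 3 + \left(\left(D^{2} + 5 D\right) + D\right) = 3 + \left(D^{2} + 6 D\right) = 3 + D^{2} + 6 D$)
$\left(3 \left(4 - 6\right) o{\left(E{\left(-4 \right)} \right)} - 111\right)^{2} = \left(3 \left(4 - 6\right) \left(3 + \left(1 - 4\right)^{2} + 6 \left(1 - 4\right)\right) - 111\right)^{2} = \left(3 \left(4 - 6\right) \left(3 + \left(-3\right)^{2} + 6 \left(-3\right)\right) - 111\right)^{2} = \left(3 \left(-2\right) \left(3 + 9 - 18\right) - 111\right)^{2} = \left(\left(-6\right) \left(-6\right) - 111\right)^{2} = \left(36 - 111\right)^{2} = \left(-75\right)^{2} = 5625$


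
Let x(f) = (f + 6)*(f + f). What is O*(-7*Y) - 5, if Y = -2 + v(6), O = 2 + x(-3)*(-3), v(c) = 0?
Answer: 779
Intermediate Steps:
x(f) = 2*f*(6 + f) (x(f) = (6 + f)*(2*f) = 2*f*(6 + f))
O = 56 (O = 2 + (2*(-3)*(6 - 3))*(-3) = 2 + (2*(-3)*3)*(-3) = 2 - 18*(-3) = 2 + 54 = 56)
Y = -2 (Y = -2 + 0 = -2)
O*(-7*Y) - 5 = 56*(-7*(-2)) - 5 = 56*14 - 5 = 784 - 5 = 779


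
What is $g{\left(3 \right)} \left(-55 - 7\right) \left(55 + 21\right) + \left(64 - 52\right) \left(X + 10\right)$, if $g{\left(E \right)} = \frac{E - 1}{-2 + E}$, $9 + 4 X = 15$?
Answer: $-9286$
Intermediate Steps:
$X = \frac{3}{2}$ ($X = - \frac{9}{4} + \frac{1}{4} \cdot 15 = - \frac{9}{4} + \frac{15}{4} = \frac{3}{2} \approx 1.5$)
$g{\left(E \right)} = \frac{-1 + E}{-2 + E}$
$g{\left(3 \right)} \left(-55 - 7\right) \left(55 + 21\right) + \left(64 - 52\right) \left(X + 10\right) = \frac{-1 + 3}{-2 + 3} \left(-55 - 7\right) \left(55 + 21\right) + \left(64 - 52\right) \left(\frac{3}{2} + 10\right) = 1^{-1} \cdot 2 \left(\left(-62\right) 76\right) + 12 \cdot \frac{23}{2} = 1 \cdot 2 \left(-4712\right) + 138 = 2 \left(-4712\right) + 138 = -9424 + 138 = -9286$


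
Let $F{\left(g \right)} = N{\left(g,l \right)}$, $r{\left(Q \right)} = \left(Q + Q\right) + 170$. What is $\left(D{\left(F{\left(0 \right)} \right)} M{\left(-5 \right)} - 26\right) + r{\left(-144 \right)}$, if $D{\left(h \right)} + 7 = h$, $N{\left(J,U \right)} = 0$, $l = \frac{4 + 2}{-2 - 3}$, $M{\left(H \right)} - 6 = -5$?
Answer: $-151$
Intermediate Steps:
$M{\left(H \right)} = 1$ ($M{\left(H \right)} = 6 - 5 = 1$)
$l = - \frac{6}{5}$ ($l = \frac{6}{-5} = 6 \left(- \frac{1}{5}\right) = - \frac{6}{5} \approx -1.2$)
$r{\left(Q \right)} = 170 + 2 Q$ ($r{\left(Q \right)} = 2 Q + 170 = 170 + 2 Q$)
$F{\left(g \right)} = 0$
$D{\left(h \right)} = -7 + h$
$\left(D{\left(F{\left(0 \right)} \right)} M{\left(-5 \right)} - 26\right) + r{\left(-144 \right)} = \left(\left(-7 + 0\right) 1 - 26\right) + \left(170 + 2 \left(-144\right)\right) = \left(\left(-7\right) 1 - 26\right) + \left(170 - 288\right) = \left(-7 - 26\right) - 118 = -33 - 118 = -151$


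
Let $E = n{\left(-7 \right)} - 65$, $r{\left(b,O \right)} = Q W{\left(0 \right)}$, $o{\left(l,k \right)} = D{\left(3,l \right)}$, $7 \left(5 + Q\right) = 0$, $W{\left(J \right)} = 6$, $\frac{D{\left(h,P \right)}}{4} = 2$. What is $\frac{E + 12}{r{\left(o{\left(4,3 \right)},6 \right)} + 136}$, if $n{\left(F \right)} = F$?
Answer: $- \frac{30}{53} \approx -0.56604$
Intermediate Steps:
$D{\left(h,P \right)} = 8$ ($D{\left(h,P \right)} = 4 \cdot 2 = 8$)
$Q = -5$ ($Q = -5 + \frac{1}{7} \cdot 0 = -5 + 0 = -5$)
$o{\left(l,k \right)} = 8$
$r{\left(b,O \right)} = -30$ ($r{\left(b,O \right)} = \left(-5\right) 6 = -30$)
$E = -72$ ($E = -7 - 65 = -72$)
$\frac{E + 12}{r{\left(o{\left(4,3 \right)},6 \right)} + 136} = \frac{-72 + 12}{-30 + 136} = - \frac{60}{106} = \left(-60\right) \frac{1}{106} = - \frac{30}{53}$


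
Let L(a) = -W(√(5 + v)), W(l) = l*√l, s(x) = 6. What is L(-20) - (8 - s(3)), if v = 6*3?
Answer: -2 - 23^(¾) ≈ -12.503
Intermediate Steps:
v = 18
W(l) = l^(3/2)
L(a) = -23^(¾) (L(a) = -(√(5 + 18))^(3/2) = -(√23)^(3/2) = -23^(¾))
L(-20) - (8 - s(3)) = -23^(¾) - (8 - 1*6) = -23^(¾) - (8 - 6) = -23^(¾) - 1*2 = -23^(¾) - 2 = -2 - 23^(¾)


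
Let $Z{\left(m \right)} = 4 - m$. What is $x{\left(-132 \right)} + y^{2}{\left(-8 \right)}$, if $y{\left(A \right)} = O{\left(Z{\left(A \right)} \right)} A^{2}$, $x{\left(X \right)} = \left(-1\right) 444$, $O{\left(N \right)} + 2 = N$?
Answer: $409156$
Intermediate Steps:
$O{\left(N \right)} = -2 + N$
$x{\left(X \right)} = -444$
$y{\left(A \right)} = A^{2} \left(2 - A\right)$ ($y{\left(A \right)} = \left(-2 - \left(-4 + A\right)\right) A^{2} = \left(2 - A\right) A^{2} = A^{2} \left(2 - A\right)$)
$x{\left(-132 \right)} + y^{2}{\left(-8 \right)} = -444 + \left(\left(-8\right)^{2} \left(2 - -8\right)\right)^{2} = -444 + \left(64 \left(2 + 8\right)\right)^{2} = -444 + \left(64 \cdot 10\right)^{2} = -444 + 640^{2} = -444 + 409600 = 409156$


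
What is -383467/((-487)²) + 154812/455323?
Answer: -137884737613/107988500587 ≈ -1.2768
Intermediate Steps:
-383467/((-487)²) + 154812/455323 = -383467/237169 + 154812*(1/455323) = -383467*1/237169 + 154812/455323 = -383467/237169 + 154812/455323 = -137884737613/107988500587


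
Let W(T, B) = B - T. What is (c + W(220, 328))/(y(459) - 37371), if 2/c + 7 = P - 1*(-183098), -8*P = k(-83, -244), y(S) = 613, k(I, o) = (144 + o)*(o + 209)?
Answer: -19726580/6713977353 ≈ -0.0029381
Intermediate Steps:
k(I, o) = (144 + o)*(209 + o)
P = -875/2 (P = -(30096 + (-244)**2 + 353*(-244))/8 = -(30096 + 59536 - 86132)/8 = -1/8*3500 = -875/2 ≈ -437.50)
c = 4/365307 (c = 2/(-7 + (-875/2 - 1*(-183098))) = 2/(-7 + (-875/2 + 183098)) = 2/(-7 + 365321/2) = 2/(365307/2) = 2*(2/365307) = 4/365307 ≈ 1.0950e-5)
(c + W(220, 328))/(y(459) - 37371) = (4/365307 + (328 - 1*220))/(613 - 37371) = (4/365307 + (328 - 220))/(-36758) = (4/365307 + 108)*(-1/36758) = (39453160/365307)*(-1/36758) = -19726580/6713977353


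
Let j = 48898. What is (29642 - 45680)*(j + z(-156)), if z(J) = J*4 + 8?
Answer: -774346716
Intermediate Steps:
z(J) = 8 + 4*J (z(J) = 4*J + 8 = 8 + 4*J)
(29642 - 45680)*(j + z(-156)) = (29642 - 45680)*(48898 + (8 + 4*(-156))) = -16038*(48898 + (8 - 624)) = -16038*(48898 - 616) = -16038*48282 = -774346716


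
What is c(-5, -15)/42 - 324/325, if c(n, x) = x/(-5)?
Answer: -4211/4550 ≈ -0.92549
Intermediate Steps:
c(n, x) = -x/5 (c(n, x) = x*(-⅕) = -x/5)
c(-5, -15)/42 - 324/325 = -⅕*(-15)/42 - 324/325 = 3*(1/42) - 324*1/325 = 1/14 - 324/325 = -4211/4550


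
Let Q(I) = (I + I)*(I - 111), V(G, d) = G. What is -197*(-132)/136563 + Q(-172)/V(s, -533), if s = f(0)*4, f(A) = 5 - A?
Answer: 1107933438/227605 ≈ 4867.8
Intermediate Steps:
s = 20 (s = (5 - 1*0)*4 = (5 + 0)*4 = 5*4 = 20)
Q(I) = 2*I*(-111 + I) (Q(I) = (2*I)*(-111 + I) = 2*I*(-111 + I))
-197*(-132)/136563 + Q(-172)/V(s, -533) = -197*(-132)/136563 + (2*(-172)*(-111 - 172))/20 = 26004*(1/136563) + (2*(-172)*(-283))*(1/20) = 8668/45521 + 97352*(1/20) = 8668/45521 + 24338/5 = 1107933438/227605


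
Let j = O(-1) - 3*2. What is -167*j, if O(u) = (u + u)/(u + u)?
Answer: 835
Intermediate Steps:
O(u) = 1 (O(u) = (2*u)/((2*u)) = (2*u)*(1/(2*u)) = 1)
j = -5 (j = 1 - 3*2 = 1 - 6 = -5)
-167*j = -167*(-5) = 835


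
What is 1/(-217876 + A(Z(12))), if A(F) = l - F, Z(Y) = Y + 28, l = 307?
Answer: -1/217609 ≈ -4.5954e-6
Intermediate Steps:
Z(Y) = 28 + Y
A(F) = 307 - F
1/(-217876 + A(Z(12))) = 1/(-217876 + (307 - (28 + 12))) = 1/(-217876 + (307 - 1*40)) = 1/(-217876 + (307 - 40)) = 1/(-217876 + 267) = 1/(-217609) = -1/217609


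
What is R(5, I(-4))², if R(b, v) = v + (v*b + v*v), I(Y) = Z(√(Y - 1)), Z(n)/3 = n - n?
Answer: 0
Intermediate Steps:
Z(n) = 0 (Z(n) = 3*(n - n) = 3*0 = 0)
I(Y) = 0
R(b, v) = v + v² + b*v (R(b, v) = v + (b*v + v²) = v + (v² + b*v) = v + v² + b*v)
R(5, I(-4))² = (0*(1 + 5 + 0))² = (0*6)² = 0² = 0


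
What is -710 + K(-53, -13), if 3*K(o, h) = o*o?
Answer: 679/3 ≈ 226.33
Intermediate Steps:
K(o, h) = o**2/3 (K(o, h) = (o*o)/3 = o**2/3)
-710 + K(-53, -13) = -710 + (1/3)*(-53)**2 = -710 + (1/3)*2809 = -710 + 2809/3 = 679/3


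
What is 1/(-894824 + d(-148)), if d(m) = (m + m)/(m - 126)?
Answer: -137/122590740 ≈ -1.1175e-6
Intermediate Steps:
d(m) = 2*m/(-126 + m) (d(m) = (2*m)/(-126 + m) = 2*m/(-126 + m))
1/(-894824 + d(-148)) = 1/(-894824 + 2*(-148)/(-126 - 148)) = 1/(-894824 + 2*(-148)/(-274)) = 1/(-894824 + 2*(-148)*(-1/274)) = 1/(-894824 + 148/137) = 1/(-122590740/137) = -137/122590740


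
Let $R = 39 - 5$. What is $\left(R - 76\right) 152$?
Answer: $-6384$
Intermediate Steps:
$R = 34$ ($R = 39 - 5 = 34$)
$\left(R - 76\right) 152 = \left(34 - 76\right) 152 = \left(-42\right) 152 = -6384$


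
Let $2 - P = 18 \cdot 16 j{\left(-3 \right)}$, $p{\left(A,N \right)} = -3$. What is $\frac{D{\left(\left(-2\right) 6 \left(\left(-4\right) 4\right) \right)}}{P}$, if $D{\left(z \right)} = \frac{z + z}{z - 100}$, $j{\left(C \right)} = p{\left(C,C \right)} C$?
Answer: $- \frac{48}{29785} \approx -0.0016115$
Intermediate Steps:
$j{\left(C \right)} = - 3 C$
$P = -2590$ ($P = 2 - 18 \cdot 16 \left(\left(-3\right) \left(-3\right)\right) = 2 - 288 \cdot 9 = 2 - 2592 = -2590$)
$D{\left(z \right)} = \frac{2 z}{-100 + z}$
$\frac{D{\left(\left(-2\right) 6 \left(\left(-4\right) 4\right) \right)}}{P} = \frac{2 \left(-2\right) 6 \left(\left(-4\right) 4\right) \frac{1}{-100 + \left(-2\right) 6 \left(\left(-4\right) 4\right)}}{-2590} = \frac{2 \left(\left(-12\right) \left(-16\right)\right)}{-100 - -192} \left(- \frac{1}{2590}\right) = 2 \cdot 192 \frac{1}{-100 + 192} \left(- \frac{1}{2590}\right) = 2 \cdot 192 \cdot \frac{1}{92} \left(- \frac{1}{2590}\right) = \frac{96}{23} \left(- \frac{1}{2590}\right) = - \frac{48}{29785}$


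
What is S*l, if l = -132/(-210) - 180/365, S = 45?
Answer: 3114/511 ≈ 6.0939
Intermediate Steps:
l = 346/2555 (l = -132*(-1/210) - 180*1/365 = 22/35 - 36/73 = 346/2555 ≈ 0.13542)
S*l = 45*(346/2555) = 3114/511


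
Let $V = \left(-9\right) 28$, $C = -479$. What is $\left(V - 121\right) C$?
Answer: $178667$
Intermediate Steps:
$V = -252$
$\left(V - 121\right) C = \left(-252 - 121\right) \left(-479\right) = \left(-373\right) \left(-479\right) = 178667$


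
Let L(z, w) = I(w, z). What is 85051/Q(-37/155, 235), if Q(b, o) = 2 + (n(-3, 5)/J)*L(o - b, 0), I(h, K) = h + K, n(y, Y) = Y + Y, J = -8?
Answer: -5273162/18107 ≈ -291.22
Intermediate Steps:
n(y, Y) = 2*Y
I(h, K) = K + h
L(z, w) = w + z (L(z, w) = z + w = w + z)
Q(b, o) = 2 - 5*o/4 + 5*b/4 (Q(b, o) = 2 + ((2*5)/(-8))*(0 + (o - b)) = 2 + (10*(-⅛))*(o - b) = 2 - 5*(o - b)/4 = 2 + (-5*o/4 + 5*b/4) = 2 - 5*o/4 + 5*b/4)
85051/Q(-37/155, 235) = 85051/(2 - 5/4*235 + 5*(-37/155)/4) = 85051/(2 - 1175/4 + 5*(-37*1/155)/4) = 85051/(2 - 1175/4 + (5/4)*(-37/155)) = 85051/(2 - 1175/4 - 37/124) = 85051/(-18107/62) = 85051*(-62/18107) = -5273162/18107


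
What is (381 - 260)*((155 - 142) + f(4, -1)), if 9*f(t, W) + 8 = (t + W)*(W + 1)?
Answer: 13189/9 ≈ 1465.4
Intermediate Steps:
f(t, W) = -8/9 + (1 + W)*(W + t)/9 (f(t, W) = -8/9 + ((t + W)*(W + 1))/9 = -8/9 + ((W + t)*(1 + W))/9 = -8/9 + ((1 + W)*(W + t))/9 = -8/9 + (1 + W)*(W + t)/9)
(381 - 260)*((155 - 142) + f(4, -1)) = (381 - 260)*((155 - 142) + (-8/9 + (1/9)*(-1) + (1/9)*4 + (1/9)*(-1)**2 + (1/9)*(-1)*4)) = 121*(13 + (-8/9 - 1/9 + 4/9 + (1/9)*1 - 4/9)) = 121*(13 + (-8/9 - 1/9 + 4/9 + 1/9 - 4/9)) = 121*(13 - 8/9) = 121*(109/9) = 13189/9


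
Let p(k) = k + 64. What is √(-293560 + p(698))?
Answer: I*√292798 ≈ 541.11*I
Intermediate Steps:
p(k) = 64 + k
√(-293560 + p(698)) = √(-293560 + (64 + 698)) = √(-293560 + 762) = √(-292798) = I*√292798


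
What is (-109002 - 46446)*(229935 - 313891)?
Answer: 13050792288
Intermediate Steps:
(-109002 - 46446)*(229935 - 313891) = -155448*(-83956) = 13050792288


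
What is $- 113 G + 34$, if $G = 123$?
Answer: $-13865$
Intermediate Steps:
$- 113 G + 34 = \left(-113\right) 123 + 34 = -13899 + 34 = -13865$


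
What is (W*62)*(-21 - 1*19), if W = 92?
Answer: -228160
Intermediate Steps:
(W*62)*(-21 - 1*19) = (92*62)*(-21 - 1*19) = 5704*(-21 - 19) = 5704*(-40) = -228160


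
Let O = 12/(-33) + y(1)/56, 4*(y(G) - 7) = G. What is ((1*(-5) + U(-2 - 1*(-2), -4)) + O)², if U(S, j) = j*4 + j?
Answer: 3865979329/6071296 ≈ 636.76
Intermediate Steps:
y(G) = 7 + G/4
U(S, j) = 5*j (U(S, j) = 4*j + j = 5*j)
O = -577/2464 (O = 12/(-33) + (7 + (¼)*1)/56 = 12*(-1/33) + (7 + ¼)*(1/56) = -4/11 + (29/4)*(1/56) = -4/11 + 29/224 = -577/2464 ≈ -0.23417)
((1*(-5) + U(-2 - 1*(-2), -4)) + O)² = ((1*(-5) + 5*(-4)) - 577/2464)² = ((-5 - 20) - 577/2464)² = (-25 - 577/2464)² = (-62177/2464)² = 3865979329/6071296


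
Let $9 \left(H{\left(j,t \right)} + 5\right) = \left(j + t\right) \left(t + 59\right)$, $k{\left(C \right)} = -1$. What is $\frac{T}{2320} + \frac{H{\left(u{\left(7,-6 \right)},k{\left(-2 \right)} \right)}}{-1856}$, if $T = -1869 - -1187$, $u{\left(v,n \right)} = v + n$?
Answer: $- \frac{2703}{9280} \approx -0.29127$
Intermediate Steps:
$u{\left(v,n \right)} = n + v$
$H{\left(j,t \right)} = -5 + \frac{\left(59 + t\right) \left(j + t\right)}{9}$ ($H{\left(j,t \right)} = -5 + \frac{\left(j + t\right) \left(t + 59\right)}{9} = -5 + \frac{\left(j + t\right) \left(59 + t\right)}{9} = -5 + \frac{\left(59 + t\right) \left(j + t\right)}{9}$)
$T = -682$ ($T = -1869 + 1187 = -682$)
$\frac{T}{2320} + \frac{H{\left(u{\left(7,-6 \right)},k{\left(-2 \right)} \right)}}{-1856} = - \frac{682}{2320} + \frac{-5 + \frac{\left(-1\right)^{2}}{9} + \frac{59 \left(-6 + 7\right)}{9} + \frac{59}{9} \left(-1\right) + \frac{1}{9} \left(-6 + 7\right) \left(-1\right)}{-1856} = \left(-682\right) \frac{1}{2320} + \left(-5 + \frac{1}{9} \cdot 1 + \frac{59}{9} \cdot 1 - \frac{59}{9} + \frac{1}{9} \cdot 1 \left(-1\right)\right) \left(- \frac{1}{1856}\right) = - \frac{341}{1160} + \left(-5 + \frac{1}{9} + \frac{59}{9} - \frac{59}{9} - \frac{1}{9}\right) \left(- \frac{1}{1856}\right) = - \frac{341}{1160} - - \frac{5}{1856} = - \frac{341}{1160} + \frac{5}{1856} = - \frac{2703}{9280}$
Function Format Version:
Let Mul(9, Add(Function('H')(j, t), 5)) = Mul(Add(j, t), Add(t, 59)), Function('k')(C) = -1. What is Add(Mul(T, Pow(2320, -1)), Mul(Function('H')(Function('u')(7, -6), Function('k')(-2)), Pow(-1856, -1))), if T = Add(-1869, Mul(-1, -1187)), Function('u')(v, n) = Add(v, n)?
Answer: Rational(-2703, 9280) ≈ -0.29127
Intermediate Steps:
Function('u')(v, n) = Add(n, v)
Function('H')(j, t) = Add(-5, Mul(Rational(1, 9), Add(59, t), Add(j, t))) (Function('H')(j, t) = Add(-5, Mul(Rational(1, 9), Mul(Add(j, t), Add(t, 59)))) = Add(-5, Mul(Rational(1, 9), Mul(Add(j, t), Add(59, t)))) = Add(-5, Mul(Rational(1, 9), Mul(Add(59, t), Add(j, t)))) = Add(-5, Mul(Rational(1, 9), Add(59, t), Add(j, t))))
T = -682 (T = Add(-1869, 1187) = -682)
Add(Mul(T, Pow(2320, -1)), Mul(Function('H')(Function('u')(7, -6), Function('k')(-2)), Pow(-1856, -1))) = Add(Mul(-682, Pow(2320, -1)), Mul(Add(-5, Mul(Rational(1, 9), Pow(-1, 2)), Mul(Rational(59, 9), Add(-6, 7)), Mul(Rational(59, 9), -1), Mul(Rational(1, 9), Add(-6, 7), -1)), Pow(-1856, -1))) = Add(Mul(-682, Rational(1, 2320)), Mul(Add(-5, Mul(Rational(1, 9), 1), Mul(Rational(59, 9), 1), Rational(-59, 9), Mul(Rational(1, 9), 1, -1)), Rational(-1, 1856))) = Add(Rational(-341, 1160), Mul(Add(-5, Rational(1, 9), Rational(59, 9), Rational(-59, 9), Rational(-1, 9)), Rational(-1, 1856))) = Add(Rational(-341, 1160), Mul(-5, Rational(-1, 1856))) = Add(Rational(-341, 1160), Rational(5, 1856)) = Rational(-2703, 9280)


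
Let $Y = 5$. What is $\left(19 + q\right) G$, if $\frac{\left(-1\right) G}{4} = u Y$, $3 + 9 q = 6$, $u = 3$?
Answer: $-1160$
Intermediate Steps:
$q = \frac{1}{3}$ ($q = - \frac{1}{3} + \frac{1}{9} \cdot 6 = - \frac{1}{3} + \frac{2}{3} = \frac{1}{3} \approx 0.33333$)
$G = -60$ ($G = - 4 \cdot 3 \cdot 5 = \left(-4\right) 15 = -60$)
$\left(19 + q\right) G = \left(19 + \frac{1}{3}\right) \left(-60\right) = \frac{58}{3} \left(-60\right) = -1160$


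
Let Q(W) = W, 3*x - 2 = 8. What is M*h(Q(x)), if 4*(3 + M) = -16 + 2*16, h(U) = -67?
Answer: -67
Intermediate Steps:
x = 10/3 (x = 2/3 + (1/3)*8 = 2/3 + 8/3 = 10/3 ≈ 3.3333)
M = 1 (M = -3 + (-16 + 2*16)/4 = -3 + (-16 + 32)/4 = -3 + (1/4)*16 = -3 + 4 = 1)
M*h(Q(x)) = 1*(-67) = -67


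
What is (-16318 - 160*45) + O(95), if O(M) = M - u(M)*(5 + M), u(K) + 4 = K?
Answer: -32523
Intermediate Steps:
u(K) = -4 + K
O(M) = M - (-4 + M)*(5 + M)
(-16318 - 160*45) + O(95) = (-16318 - 160*45) + (20 - 1*95**2) = (-16318 - 7200) + (20 - 1*9025) = -23518 + (20 - 9025) = -23518 - 9005 = -32523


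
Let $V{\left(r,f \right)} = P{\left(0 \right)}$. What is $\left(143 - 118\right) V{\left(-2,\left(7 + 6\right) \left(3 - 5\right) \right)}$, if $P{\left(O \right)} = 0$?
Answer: $0$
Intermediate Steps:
$V{\left(r,f \right)} = 0$
$\left(143 - 118\right) V{\left(-2,\left(7 + 6\right) \left(3 - 5\right) \right)} = \left(143 - 118\right) 0 = 25 \cdot 0 = 0$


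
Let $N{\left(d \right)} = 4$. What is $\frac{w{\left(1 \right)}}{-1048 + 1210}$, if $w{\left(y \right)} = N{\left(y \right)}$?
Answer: $\frac{2}{81} \approx 0.024691$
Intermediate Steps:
$w{\left(y \right)} = 4$
$\frac{w{\left(1 \right)}}{-1048 + 1210} = \frac{1}{-1048 + 1210} \cdot 4 = \frac{1}{162} \cdot 4 = \frac{2}{81}$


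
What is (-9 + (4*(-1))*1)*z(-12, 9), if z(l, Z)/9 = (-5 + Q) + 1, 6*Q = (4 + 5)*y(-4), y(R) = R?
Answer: 1170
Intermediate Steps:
Q = -6 (Q = ((4 + 5)*(-4))/6 = (9*(-4))/6 = (⅙)*(-36) = -6)
z(l, Z) = -90 (z(l, Z) = 9*((-5 - 6) + 1) = 9*(-11 + 1) = 9*(-10) = -90)
(-9 + (4*(-1))*1)*z(-12, 9) = (-9 + (4*(-1))*1)*(-90) = (-9 - 4*1)*(-90) = (-9 - 4)*(-90) = -13*(-90) = 1170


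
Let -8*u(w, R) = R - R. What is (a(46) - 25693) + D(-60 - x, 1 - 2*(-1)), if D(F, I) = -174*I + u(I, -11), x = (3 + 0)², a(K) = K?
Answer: -26169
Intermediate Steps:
u(w, R) = 0 (u(w, R) = -(R - R)/8 = -⅛*0 = 0)
x = 9 (x = 3² = 9)
D(F, I) = -174*I (D(F, I) = -174*I + 0 = -174*I)
(a(46) - 25693) + D(-60 - x, 1 - 2*(-1)) = (46 - 25693) - 174*(1 - 2*(-1)) = -25647 - 174*(1 + 2) = -25647 - 174*3 = -25647 - 522 = -26169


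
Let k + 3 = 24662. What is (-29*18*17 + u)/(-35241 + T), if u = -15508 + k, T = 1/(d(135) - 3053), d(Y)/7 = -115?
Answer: -1068666/135959779 ≈ -0.0078602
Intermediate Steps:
k = 24659 (k = -3 + 24662 = 24659)
d(Y) = -805 (d(Y) = 7*(-115) = -805)
T = -1/3858 (T = 1/(-805 - 3053) = 1/(-3858) = -1/3858 ≈ -0.00025920)
u = 9151 (u = -15508 + 24659 = 9151)
(-29*18*17 + u)/(-35241 + T) = (-29*18*17 + 9151)/(-35241 - 1/3858) = (-522*17 + 9151)/(-135959779/3858) = (-8874 + 9151)*(-3858/135959779) = 277*(-3858/135959779) = -1068666/135959779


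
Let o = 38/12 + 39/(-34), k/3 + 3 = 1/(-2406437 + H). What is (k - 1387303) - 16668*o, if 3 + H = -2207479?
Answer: -2185420912269/1537973 ≈ -1.4210e+6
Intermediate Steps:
H = -2207482 (H = -3 - 2207479 = -2207482)
k = -13841758/1537973 (k = -9 + 3/(-2406437 - 2207482) = -9 + 3/(-4613919) = -9 + 3*(-1/4613919) = -9 - 1/1537973 = -13841758/1537973 ≈ -9.0000)
o = 103/51 (o = 38*(1/12) + 39*(-1/34) = 19/6 - 39/34 = 103/51 ≈ 2.0196)
(k - 1387303) - 16668*o = (-13841758/1537973 - 1387303) - 16668*103/51 = -2133648398577/1537973 - 572268/17 = -2185420912269/1537973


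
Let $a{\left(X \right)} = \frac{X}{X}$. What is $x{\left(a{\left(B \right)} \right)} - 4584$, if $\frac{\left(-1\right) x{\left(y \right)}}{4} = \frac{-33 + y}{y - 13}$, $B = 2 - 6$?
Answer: $- \frac{13784}{3} \approx -4594.7$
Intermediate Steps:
$B = -4$ ($B = 2 - 6 = -4$)
$a{\left(X \right)} = 1$
$x{\left(y \right)} = - \frac{4 \left(-33 + y\right)}{-13 + y}$ ($x{\left(y \right)} = - 4 \frac{-33 + y}{y - 13} = - 4 \frac{-33 + y}{-13 + y} = - \frac{4 \left(-33 + y\right)}{-13 + y}$)
$x{\left(a{\left(B \right)} \right)} - 4584 = \frac{4 \left(33 - 1\right)}{-13 + 1} - 4584 = \frac{4 \left(33 - 1\right)}{-12} - 4584 = 4 \left(- \frac{1}{12}\right) 32 - 4584 = - \frac{32}{3} - 4584 = - \frac{13784}{3}$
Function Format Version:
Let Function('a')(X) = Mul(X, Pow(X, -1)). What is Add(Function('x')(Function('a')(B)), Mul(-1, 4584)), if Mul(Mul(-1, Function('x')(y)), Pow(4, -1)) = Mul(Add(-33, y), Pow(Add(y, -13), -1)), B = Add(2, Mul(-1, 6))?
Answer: Rational(-13784, 3) ≈ -4594.7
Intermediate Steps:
B = -4 (B = Add(2, -6) = -4)
Function('a')(X) = 1
Function('x')(y) = Mul(-4, Pow(Add(-13, y), -1), Add(-33, y)) (Function('x')(y) = Mul(-4, Mul(Add(-33, y), Pow(Add(y, -13), -1))) = Mul(-4, Mul(Add(-33, y), Pow(Add(-13, y), -1))) = Mul(-4, Mul(Pow(Add(-13, y), -1), Add(-33, y))) = Mul(-4, Pow(Add(-13, y), -1), Add(-33, y)))
Add(Function('x')(Function('a')(B)), Mul(-1, 4584)) = Add(Mul(4, Pow(Add(-13, 1), -1), Add(33, Mul(-1, 1))), Mul(-1, 4584)) = Add(Mul(4, Pow(-12, -1), Add(33, -1)), -4584) = Add(Mul(4, Rational(-1, 12), 32), -4584) = Add(Rational(-32, 3), -4584) = Rational(-13784, 3)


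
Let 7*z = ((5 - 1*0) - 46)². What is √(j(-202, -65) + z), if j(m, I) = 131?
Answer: √18186/7 ≈ 19.265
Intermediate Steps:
z = 1681/7 (z = ((5 - 1*0) - 46)²/7 = ((5 + 0) - 46)²/7 = (5 - 46)²/7 = (⅐)*(-41)² = (⅐)*1681 = 1681/7 ≈ 240.14)
√(j(-202, -65) + z) = √(131 + 1681/7) = √(2598/7) = √18186/7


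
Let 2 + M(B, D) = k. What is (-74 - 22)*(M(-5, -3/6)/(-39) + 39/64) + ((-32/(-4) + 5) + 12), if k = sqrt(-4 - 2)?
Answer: -999/26 + 32*I*sqrt(6)/13 ≈ -38.423 + 6.0295*I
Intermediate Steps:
k = I*sqrt(6) (k = sqrt(-6) = I*sqrt(6) ≈ 2.4495*I)
M(B, D) = -2 + I*sqrt(6)
(-74 - 22)*(M(-5, -3/6)/(-39) + 39/64) + ((-32/(-4) + 5) + 12) = (-74 - 22)*((-2 + I*sqrt(6))/(-39) + 39/64) + ((-32/(-4) + 5) + 12) = -96*((-2 + I*sqrt(6))*(-1/39) + 39*(1/64)) + ((-32*(-1/4) + 5) + 12) = -96*((2/39 - I*sqrt(6)/39) + 39/64) + ((8 + 5) + 12) = -96*(1649/2496 - I*sqrt(6)/39) + (13 + 12) = (-1649/26 + 32*I*sqrt(6)/13) + 25 = -999/26 + 32*I*sqrt(6)/13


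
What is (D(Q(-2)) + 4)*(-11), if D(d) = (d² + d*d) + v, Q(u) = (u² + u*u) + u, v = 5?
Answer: -891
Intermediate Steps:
Q(u) = u + 2*u² (Q(u) = (u² + u²) + u = 2*u² + u = u + 2*u²)
D(d) = 5 + 2*d² (D(d) = (d² + d*d) + 5 = (d² + d²) + 5 = 2*d² + 5 = 5 + 2*d²)
(D(Q(-2)) + 4)*(-11) = ((5 + 2*(-2*(1 + 2*(-2)))²) + 4)*(-11) = ((5 + 2*(-2*(1 - 4))²) + 4)*(-11) = ((5 + 2*(-2*(-3))²) + 4)*(-11) = ((5 + 2*6²) + 4)*(-11) = ((5 + 2*36) + 4)*(-11) = ((5 + 72) + 4)*(-11) = (77 + 4)*(-11) = 81*(-11) = -891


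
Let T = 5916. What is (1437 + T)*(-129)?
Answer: -948537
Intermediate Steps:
(1437 + T)*(-129) = (1437 + 5916)*(-129) = 7353*(-129) = -948537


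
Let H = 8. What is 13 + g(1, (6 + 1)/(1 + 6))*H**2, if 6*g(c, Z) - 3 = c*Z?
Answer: 167/3 ≈ 55.667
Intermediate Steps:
g(c, Z) = 1/2 + Z*c/6 (g(c, Z) = 1/2 + (c*Z)/6 = 1/2 + (Z*c)/6 = 1/2 + Z*c/6)
13 + g(1, (6 + 1)/(1 + 6))*H**2 = 13 + (1/2 + (1/6)*((6 + 1)/(1 + 6))*1)*8**2 = 13 + (1/2 + (1/6)*(7/7)*1)*64 = 13 + (1/2 + (1/6)*(7*(1/7))*1)*64 = 13 + (1/2 + (1/6)*1*1)*64 = 13 + (1/2 + 1/6)*64 = 13 + (2/3)*64 = 13 + 128/3 = 167/3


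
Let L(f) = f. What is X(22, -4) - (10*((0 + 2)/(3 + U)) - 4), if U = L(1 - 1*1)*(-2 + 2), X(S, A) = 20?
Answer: 52/3 ≈ 17.333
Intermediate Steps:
U = 0 (U = (1 - 1*1)*(-2 + 2) = (1 - 1)*0 = 0*0 = 0)
X(22, -4) - (10*((0 + 2)/(3 + U)) - 4) = 20 - (10*((0 + 2)/(3 + 0)) - 4) = 20 - (10*(2/3) - 4) = 20 - (20/3 - 4) = 20 - 1*8/3 = 20 - 8/3 = 52/3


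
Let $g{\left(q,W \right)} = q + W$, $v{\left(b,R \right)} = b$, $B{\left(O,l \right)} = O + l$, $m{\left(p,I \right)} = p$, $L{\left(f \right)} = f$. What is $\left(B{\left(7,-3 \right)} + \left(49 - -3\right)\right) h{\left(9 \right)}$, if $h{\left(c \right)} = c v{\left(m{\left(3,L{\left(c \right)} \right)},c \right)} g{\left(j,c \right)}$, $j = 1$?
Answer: $15120$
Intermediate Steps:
$g{\left(q,W \right)} = W + q$
$h{\left(c \right)} = 3 c \left(1 + c\right)$ ($h{\left(c \right)} = c 3 \left(c + 1\right) = 3 c \left(1 + c\right)$)
$\left(B{\left(7,-3 \right)} + \left(49 - -3\right)\right) h{\left(9 \right)} = \left(\left(7 - 3\right) + \left(49 - -3\right)\right) 3 \cdot 9 \left(1 + 9\right) = \left(4 + \left(49 + 3\right)\right) 3 \cdot 9 \cdot 10 = \left(4 + 52\right) 270 = 56 \cdot 270 = 15120$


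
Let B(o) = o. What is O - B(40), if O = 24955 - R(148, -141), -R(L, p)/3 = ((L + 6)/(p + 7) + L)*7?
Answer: 1875924/67 ≈ 27999.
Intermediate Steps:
R(L, p) = -21*L - 21*(6 + L)/(7 + p) (R(L, p) = -3*((L + 6)/(p + 7) + L)*7 = -3*((6 + L)/(7 + p) + L)*7 = -3*(L + (6 + L)/(7 + p))*7 = -3*(7*L + 7*(6 + L)/(7 + p)) = -21*L - 21*(6 + L)/(7 + p))
O = 1878604/67 (O = 24955 - 21*(-6 - 8*148 - 1*148*(-141))/(7 - 141) = 24955 - 21*(-6 - 1184 + 20868)/(-134) = 24955 - 21*(-1)*19678/134 = 24955 - 1*(-206619/67) = 24955 + 206619/67 = 1878604/67 ≈ 28039.)
O - B(40) = 1878604/67 - 1*40 = 1878604/67 - 40 = 1875924/67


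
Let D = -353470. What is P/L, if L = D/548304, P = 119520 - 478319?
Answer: 98365463448/176735 ≈ 5.5657e+5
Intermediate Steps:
P = -358799
L = -176735/274152 (L = -353470/548304 = -353470*1/548304 = -176735/274152 ≈ -0.64466)
P/L = -358799/(-176735/274152) = -358799*(-274152/176735) = 98365463448/176735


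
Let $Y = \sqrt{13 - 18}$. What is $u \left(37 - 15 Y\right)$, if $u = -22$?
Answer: $-814 + 330 i \sqrt{5} \approx -814.0 + 737.9 i$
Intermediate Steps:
$Y = i \sqrt{5}$ ($Y = \sqrt{-5} = i \sqrt{5} \approx 2.2361 i$)
$u \left(37 - 15 Y\right) = - 22 \left(37 - 15 i \sqrt{5}\right) = -814 + 330 i \sqrt{5}$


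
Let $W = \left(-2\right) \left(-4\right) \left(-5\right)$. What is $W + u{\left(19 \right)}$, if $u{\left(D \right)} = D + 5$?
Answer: $-16$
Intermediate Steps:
$W = -40$ ($W = 8 \left(-5\right) = -40$)
$u{\left(D \right)} = 5 + D$
$W + u{\left(19 \right)} = -40 + \left(5 + 19\right) = -40 + 24 = -16$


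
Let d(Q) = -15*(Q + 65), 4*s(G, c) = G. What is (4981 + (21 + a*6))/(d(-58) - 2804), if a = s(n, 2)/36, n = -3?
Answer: -40015/23272 ≈ -1.7194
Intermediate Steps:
s(G, c) = G/4
d(Q) = -975 - 15*Q (d(Q) = -15*(65 + Q) = -975 - 15*Q)
a = -1/48 (a = ((¼)*(-3))/36 = -¾*1/36 = -1/48 ≈ -0.020833)
(4981 + (21 + a*6))/(d(-58) - 2804) = (4981 + (21 - 1/48*6))/((-975 - 15*(-58)) - 2804) = (4981 + (21 - ⅛))/((-975 + 870) - 2804) = (4981 + 167/8)/(-105 - 2804) = (40015/8)/(-2909) = (40015/8)*(-1/2909) = -40015/23272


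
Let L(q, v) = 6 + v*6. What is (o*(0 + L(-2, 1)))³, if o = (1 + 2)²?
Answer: 1259712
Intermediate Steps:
L(q, v) = 6 + 6*v
o = 9 (o = 3² = 9)
(o*(0 + L(-2, 1)))³ = (9*(0 + (6 + 6*1)))³ = (9*(0 + (6 + 6)))³ = (9*(0 + 12))³ = (9*12)³ = 108³ = 1259712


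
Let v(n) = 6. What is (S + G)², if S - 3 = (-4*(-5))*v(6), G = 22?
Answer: 21025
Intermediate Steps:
S = 123 (S = 3 - 4*(-5)*6 = 3 + 20*6 = 3 + 120 = 123)
(S + G)² = (123 + 22)² = 145² = 21025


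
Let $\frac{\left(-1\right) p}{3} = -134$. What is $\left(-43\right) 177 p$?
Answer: $-3059622$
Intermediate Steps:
$p = 402$ ($p = \left(-3\right) \left(-134\right) = 402$)
$\left(-43\right) 177 p = \left(-43\right) 177 \cdot 402 = \left(-7611\right) 402 = -3059622$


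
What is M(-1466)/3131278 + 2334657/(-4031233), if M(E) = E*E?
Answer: 676644243851/6311455602887 ≈ 0.10721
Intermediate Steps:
M(E) = E²
M(-1466)/3131278 + 2334657/(-4031233) = (-1466)²/3131278 + 2334657/(-4031233) = 2149156*(1/3131278) + 2334657*(-1/4031233) = 1074578/1565639 - 2334657/4031233 = 676644243851/6311455602887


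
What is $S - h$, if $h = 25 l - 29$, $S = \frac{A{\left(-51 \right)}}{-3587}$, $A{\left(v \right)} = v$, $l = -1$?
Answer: $\frac{11397}{211} \approx 54.014$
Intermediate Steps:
$S = \frac{3}{211}$ ($S = - \frac{51}{-3587} = \left(-51\right) \left(- \frac{1}{3587}\right) = \frac{3}{211} \approx 0.014218$)
$h = -54$ ($h = 25 \left(-1\right) - 29 = -25 - 29 = -54$)
$S - h = \frac{3}{211} - -54 = \frac{3}{211} + 54 = \frac{11397}{211}$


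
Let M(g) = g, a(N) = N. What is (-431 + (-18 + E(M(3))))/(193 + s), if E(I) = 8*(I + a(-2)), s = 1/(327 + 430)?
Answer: -333837/146102 ≈ -2.2850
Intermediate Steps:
s = 1/757 ≈ 0.0013210
E(I) = -16 + 8*I (E(I) = 8*(I - 2) = 8*(-2 + I) = -16 + 8*I)
(-431 + (-18 + E(M(3))))/(193 + s) = (-431 + (-18 + (-16 + 8*3)))/(193 + 1/757) = (-431 + (-18 + (-16 + 24)))/(146102/757) = (-431 + (-18 + 8))*(757/146102) = (-431 - 10)*(757/146102) = -441*757/146102 = -333837/146102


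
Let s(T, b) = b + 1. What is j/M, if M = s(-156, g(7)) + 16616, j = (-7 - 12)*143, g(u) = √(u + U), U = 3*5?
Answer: -3472953/21240359 + 209*√22/21240359 ≈ -0.16346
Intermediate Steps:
U = 15
g(u) = √(15 + u) (g(u) = √(u + 15) = √(15 + u))
s(T, b) = 1 + b
j = -2717 (j = -19*143 = -2717)
M = 16617 + √22 (M = (1 + √(15 + 7)) + 16616 = (1 + √22) + 16616 = 16617 + √22 ≈ 16622.)
j/M = -2717/(16617 + √22)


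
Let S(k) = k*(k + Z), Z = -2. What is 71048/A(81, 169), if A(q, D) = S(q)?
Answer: 71048/6399 ≈ 11.103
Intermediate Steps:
S(k) = k*(-2 + k) (S(k) = k*(k - 2) = k*(-2 + k))
A(q, D) = q*(-2 + q)
71048/A(81, 169) = 71048/((81*(-2 + 81))) = 71048/((81*79)) = 71048/6399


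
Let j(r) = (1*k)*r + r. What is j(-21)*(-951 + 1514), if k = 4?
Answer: -59115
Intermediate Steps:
j(r) = 5*r (j(r) = (1*4)*r + r = 4*r + r = 5*r)
j(-21)*(-951 + 1514) = (5*(-21))*(-951 + 1514) = -105*563 = -59115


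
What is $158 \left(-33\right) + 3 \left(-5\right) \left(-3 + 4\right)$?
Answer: $-5229$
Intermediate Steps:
$158 \left(-33\right) + 3 \left(-5\right) \left(-3 + 4\right) = -5214 - 15 = -5229$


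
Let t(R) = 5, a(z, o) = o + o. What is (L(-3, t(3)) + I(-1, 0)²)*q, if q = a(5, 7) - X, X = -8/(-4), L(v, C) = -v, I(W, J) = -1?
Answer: 48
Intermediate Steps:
a(z, o) = 2*o
X = 2 (X = -8*(-¼) = 2)
q = 12 (q = 2*7 - 1*2 = 14 - 2 = 12)
(L(-3, t(3)) + I(-1, 0)²)*q = (-1*(-3) + (-1)²)*12 = (3 + 1)*12 = 4*12 = 48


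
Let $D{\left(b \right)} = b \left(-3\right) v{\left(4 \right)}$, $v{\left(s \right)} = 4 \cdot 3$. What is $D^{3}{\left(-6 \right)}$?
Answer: $10077696$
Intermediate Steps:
$v{\left(s \right)} = 12$
$D{\left(b \right)} = - 36 b$ ($D{\left(b \right)} = b \left(-3\right) 12 = - 3 b 12 = - 36 b$)
$D^{3}{\left(-6 \right)} = \left(\left(-36\right) \left(-6\right)\right)^{3} = 216^{3} = 10077696$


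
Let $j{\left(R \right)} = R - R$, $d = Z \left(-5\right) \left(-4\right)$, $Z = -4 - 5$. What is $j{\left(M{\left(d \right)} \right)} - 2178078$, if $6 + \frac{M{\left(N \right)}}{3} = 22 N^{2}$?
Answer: $-2178078$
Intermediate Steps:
$Z = -9$
$d = -180$ ($d = \left(-9\right) \left(-5\right) \left(-4\right) = 45 \left(-4\right) = -180$)
$M{\left(N \right)} = -18 + 66 N^{2}$ ($M{\left(N \right)} = -18 + 3 \cdot 22 N^{2} = -18 + 66 N^{2}$)
$j{\left(R \right)} = 0$
$j{\left(M{\left(d \right)} \right)} - 2178078 = 0 - 2178078 = -2178078$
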